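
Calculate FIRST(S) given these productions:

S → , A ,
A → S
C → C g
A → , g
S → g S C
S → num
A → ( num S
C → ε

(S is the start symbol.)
{ ',', 'g', 'num' }

From S → , A ,:
  - ',' is a terminal: add ',' and stop
From S → g S C:
  - g is a terminal: add 'g' and stop
From S → num:
  - num is a terminal: add 'num' and stop

Collecting: FIRST(S) = { ',', 'g', 'num' }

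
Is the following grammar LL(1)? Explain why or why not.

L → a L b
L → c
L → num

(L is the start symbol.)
For L:
  PREDICT(L → a L b) = { 'a' }
  PREDICT(L → c) = { 'c' }
  PREDICT(L → num) = { 'num' }

All predict sets are disjoint. The grammar IS LL(1).

Answer: Yes, the grammar is LL(1).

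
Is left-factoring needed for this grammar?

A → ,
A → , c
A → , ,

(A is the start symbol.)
Yes, A has productions with common prefix ','

Left-factoring is needed when two productions for the same non-terminal
share a common prefix on the right-hand side.

Productions for A:
  A → ,
  A → , c
  A → , ,

Found common prefix ',' in productions for A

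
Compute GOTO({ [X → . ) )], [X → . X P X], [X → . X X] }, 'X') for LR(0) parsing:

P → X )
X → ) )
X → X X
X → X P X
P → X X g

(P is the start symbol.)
{ [P → . X )], [P → . X X g], [X → . ) )], [X → . X P X], [X → . X X], [X → X . P X], [X → X . X] }

GOTO(I, 'X') = CLOSURE({ [A → αX.β] : [A → α.Xβ] ∈ I, X = 'X' })

Items with dot before 'X', with the dot advanced:
  [X → . X P X] → [X → X . P X]
  [X → . X X] → [X → X . X]
Closure of the advanced items:
  [X → X . P X] has the dot before P: add [P → . X )], [P → . X X g]
  [X → X . X] has the dot before X: add [X → . ) )], [X → . X X], [X → . X P X]

GOTO = { [P → . X )], [P → . X X g], [X → . ) )], [X → . X P X], [X → . X X], [X → X . P X], [X → X . X] }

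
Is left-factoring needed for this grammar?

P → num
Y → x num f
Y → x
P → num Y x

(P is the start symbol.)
Yes, P has productions with common prefix 'num'; Y has productions with common prefix 'x'

Left-factoring is needed when two productions for the same non-terminal
share a common prefix on the right-hand side.

Productions for P:
  P → num
  P → num Y x
Productions for Y:
  Y → x num f
  Y → x

Found common prefix 'num' in productions for P
Found common prefix 'x' in productions for Y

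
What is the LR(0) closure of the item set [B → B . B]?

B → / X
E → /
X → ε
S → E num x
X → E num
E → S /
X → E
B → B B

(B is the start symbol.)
To compute CLOSURE, for each item [A → α.Bβ] where B is a non-terminal, add [B → .γ] for all productions B → γ; repeat for the newly added items until nothing changes.

Start with: [B → B . B]
  [B → B . B] has the dot before B: add [B → . / X], [B → . B B]
No further items can be added.

CLOSURE = { [B → . / X], [B → . B B], [B → B . B] }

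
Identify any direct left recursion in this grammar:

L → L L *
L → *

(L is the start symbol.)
Yes, L is left-recursive

L → L L *: LEFT RECURSIVE (starts with L)
L → *: starts with '*'

The grammar has direct left recursion on: L.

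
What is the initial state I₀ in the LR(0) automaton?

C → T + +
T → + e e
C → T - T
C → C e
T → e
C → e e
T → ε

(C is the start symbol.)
{ [C → . C e], [C → . T + +], [C → . T - T], [C → . e e], [C' → . C], [T → . + e e], [T → . e], [T → .] }

First, augment the grammar with C' → C
I₀ = CLOSURE({ [C' → . C] }):
  [C' → . C] has the dot before C: add [C → . T + +], [C → . T - T], [C → . C e], [C → . e e]
  [C → . T + +] has the dot before T: add [T → . + e e], [T → . e], [T → .]
No further items can be added.

I₀ = { [C → . C e], [C → . T + +], [C → . T - T], [C → . e e], [C' → . C], [T → . + e e], [T → . e], [T → .] }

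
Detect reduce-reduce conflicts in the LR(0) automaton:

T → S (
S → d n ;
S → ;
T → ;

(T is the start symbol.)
Yes — I1: [S → ; .] vs [T → ; .]

Augment with T' → T and build the canonical LR(0) collection (I0 = CLOSURE({[T' → . T]}), then GOTO on every symbol after a dot until no new states appear). It has 8 states:
  I0: { [S → . ;], [S → . d n ;], [T → . ;], [T → . S (], [T' → . T] }  — shift
  I1: { [S → ; .], [T → ; .] }  — 2 reduces
  I2: { [T → S . (] }  — shift
  I3: { [T' → T .] }  — accept
  I4: { [S → d . n ;] }  — shift
  I5: { [S → d n . ;] }  — shift
  I6: { [S → d n ; .] }  — reduce
  I7: { [T → S ( .] }  — reduce

I1 contains complete items [S → ; .], [T → ; .] — reduce-reduce conflict.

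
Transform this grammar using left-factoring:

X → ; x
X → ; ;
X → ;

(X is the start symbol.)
X → ; X'
X' → x
X' → ;
X' → ε

Left-factoring transforms A → αβ₁ | αβ₂ into A → αA' and A' → β₁ | β₂
(α is the longest common prefix among the alternatives). Repeat until
no nonterminal has two alternatives with a common prefix.

Round 1: X has alternatives sharing prefix ';'. Introduce X': X → ; X'
  Add: X' → x
  Add: X' → ;
  Add: X' → ε

No remaining common prefixes — done.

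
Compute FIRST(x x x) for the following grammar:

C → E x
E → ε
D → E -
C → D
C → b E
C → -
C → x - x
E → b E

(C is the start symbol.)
To compute FIRST(x x x), process the symbols left to right:
Symbol x is a terminal. Add 'x' and stop.
FIRST(x x x) = { 'x' }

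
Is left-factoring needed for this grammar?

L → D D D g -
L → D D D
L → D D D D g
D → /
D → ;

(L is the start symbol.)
Yes, L has productions with common prefix 'D D D'

Left-factoring is needed when two productions for the same non-terminal
share a common prefix on the right-hand side.

Productions for L:
  L → D D D g -
  L → D D D
  L → D D D D g
Productions for D:
  D → /
  D → ;

Found common prefix 'D D D' in productions for L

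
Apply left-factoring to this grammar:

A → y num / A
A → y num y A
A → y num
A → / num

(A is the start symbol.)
A → y num A'
A' → / A
A' → y A
A' → ε
A → / num

Left-factoring transforms A → αβ₁ | αβ₂ into A → αA' and A' → β₁ | β₂
(α is the longest common prefix among the alternatives). Repeat until
no nonterminal has two alternatives with a common prefix.

Round 1: A has alternatives sharing prefix 'y num'. Introduce A': A → y num A'
  Add: A' → / A
  Add: A' → y A
  Add: A' → ε

No remaining common prefixes — done.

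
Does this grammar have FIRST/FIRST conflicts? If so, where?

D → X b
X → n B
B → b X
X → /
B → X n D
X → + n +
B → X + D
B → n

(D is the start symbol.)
A FIRST/FIRST conflict occurs when two productions N → α and N → β for the same non-terminal have FIRST(α) ∩ FIRST(β) ≠ ∅ (with ε ∈ FIRST of a nullable right-hand side, so two nullable alternatives also conflict).

FIRST sets of the non-terminals at (or reachable through a nullable prefix from) the front of some alternative:
  FIRST(X) = { '+', '/', 'n' }

Productions for X:
  X → n B: FIRST = { 'n' }
  X → /: FIRST = { '/' }
  X → + n +: FIRST = { '+' }
Productions for B:
  B → b X: FIRST = { 'b' }
  B → X n D: FIRST = { '+', '/', 'n' }
  B → X + D: FIRST = { '+', '/', 'n' }
  B → n: FIRST = { 'n' }
D has only one production, so no FIRST/FIRST conflict is possible there.

Conflict for B: B → X n D and B → X + D
  Overlap: { '+', '/', 'n' }
Conflict for B: B → X n D and B → n
  Overlap: { 'n' }
Conflict for B: B → X + D and B → n
  Overlap: { 'n' }

Answer: Yes. B → X n D / B → X '+' D on { '+', '/', 'n' }; B → X n D / B → n on { 'n' }; B → X '+' D / B → n on { 'n' }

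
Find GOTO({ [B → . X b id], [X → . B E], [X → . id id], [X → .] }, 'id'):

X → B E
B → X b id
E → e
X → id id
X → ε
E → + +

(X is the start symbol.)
GOTO(I, 'id') = CLOSURE({ [A → αX.β] : [A → α.Xβ] ∈ I, X = 'id' })

Items with dot before 'id', with the dot advanced:
  [X → . id id] → [X → id . id]
Closure adds nothing (no advanced item has the dot before a non-terminal).

GOTO = { [X → id . id] }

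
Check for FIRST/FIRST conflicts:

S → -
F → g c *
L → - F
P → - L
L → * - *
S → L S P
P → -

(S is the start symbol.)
A FIRST/FIRST conflict occurs when two productions N → α and N → β for the same non-terminal have FIRST(α) ∩ FIRST(β) ≠ ∅ (with ε ∈ FIRST of a nullable right-hand side, so two nullable alternatives also conflict).

FIRST sets of the non-terminals at (or reachable through a nullable prefix from) the front of some alternative:
  FIRST(L) = { '*', '-' }

Productions for S:
  S → -: FIRST = { '-' }
  S → L S P: FIRST = { '*', '-' }
Productions for L:
  L → - F: FIRST = { '-' }
  L → * - *: FIRST = { '*' }
Productions for P:
  P → - L: FIRST = { '-' }
  P → -: FIRST = { '-' }
F has only one production, so no FIRST/FIRST conflict is possible there.

Conflict for S: S → - and S → L S P
  Overlap: { '-' }
Conflict for P: P → - L and P → -
  Overlap: { '-' }

Answer: Yes. S → '-' / S → L S P on { '-' }; P → '-' L / P → '-' on { '-' }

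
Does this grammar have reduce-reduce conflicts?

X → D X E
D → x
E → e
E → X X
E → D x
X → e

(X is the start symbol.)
A reduce-reduce conflict occurs when an LR(0) state has two complete items [A → α .] and [B → β .] — both call for a reduction, and with no lookahead the parser cannot choose between them.

Augment with X' → X and build the canonical LR(0) collection (I0 = CLOSURE({[X' → . X]}), then GOTO on every symbol after a dot until no new states appear). It has 12 states:
  I0: { [D → . x], [X → . D X E], [X → . e], [X' → . X] }  — shift
  I1: { [D → . x], [X → . D X E], [X → . e], [X → D . X E] }  — shift
  I2: { [X' → X .] }  — accept
  I3: { [X → e .] }  — reduce
  I4: { [D → x .] }  — reduce
  I5: { [D → . x], [E → . D x], [E → . X X], [E → . e], [X → . D X E], [X → . e], [X → D X . E] }  — shift
  I6: { [D → . x], [E → D . x], [X → . D X E], [X → . e], [X → D . X E] }  — shift
  I7: { [X → D X E .] }  — reduce
  I8: { [D → . x], [E → X . X], [X → . D X E], [X → . e] }  — shift
  I9: { [E → e .], [X → e .] }  — 2 reduces
  I10: { [E → X X .] }  — reduce
  I11: { [D → x .], [E → D x .] }  — 2 reduces

I9 contains complete items [E → e .], [X → e .] — reduce-reduce conflict.
I11 contains complete items [D → x .], [E → D x .] — reduce-reduce conflict.

Answer: Yes — I9: [E → e .] vs [X → e .]; I11: [D → x .] vs [E → D x .]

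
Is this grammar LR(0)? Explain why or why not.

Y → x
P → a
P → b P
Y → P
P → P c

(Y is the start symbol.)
No. Shift-reduce conflict between [Y → P .] and [P → P . c]

A grammar is LR(0) if no state in the canonical LR(0) collection has:
  - both a shift item (dot before a terminal) and a complete item (shift-reduce conflict), or
  - two or more complete items (reduce-reduce conflict; the accept item [Y' → Y .] counts as a complete item here).

Augment with Y' → Y and build the canonical LR(0) collection (I0 = CLOSURE({[Y' → . Y]}), then GOTO on every symbol after a dot until no new states appear). It has 8 states:
  I0: { [P → . P c], [P → . a], [P → . b P], [Y → . P], [Y → . x], [Y' → . Y] }  — shift
  I1: { [P → P . c], [Y → P .] }  — shift, reduce
  I2: { [Y' → Y .] }  — accept
  I3: { [P → a .] }  — reduce
  I4: { [P → . P c], [P → . a], [P → . b P], [P → b . P] }  — shift
  I5: { [Y → x .] }  — reduce
  I6: { [P → P . c], [P → b P .] }  — shift, reduce
  I7: { [P → P c .] }  — reduce

Conflict in state I1:
  Shift-reduce conflict between [Y → P .] and [P → P . c]
So the grammar is NOT LR(0).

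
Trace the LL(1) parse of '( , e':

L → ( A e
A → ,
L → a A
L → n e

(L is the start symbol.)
LL(1) parsing maintains a stack (initially the start symbol over $) and the input. At each step: if the stack top is a terminal, match it against the current input token; if it is a non-terminal N, replace it with the RHS of M[N, lookahead] (the unique production whose predict set contains the lookahead).

Stack is shown with the top on the left.

Stack    Input    Action
------------------------
L $      ( , e $  output L → ( A e
( A e $  ( , e $  match '('
A e $    , e $    output A → ,
, e $    , e $    match ','
e $      e $      match 'e'
$        $        accept

The string is accepted.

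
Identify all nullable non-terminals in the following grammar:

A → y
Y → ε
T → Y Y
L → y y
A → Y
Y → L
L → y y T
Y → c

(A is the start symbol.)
{ 'A', 'T', 'Y' }

A non-terminal is nullable if it can derive ε (the empty string): either it has an ε-production, or it has a production whose right-hand side consists entirely of nullable non-terminals.

ε-productions: Y → ε
So Y is immediately nullable.
T → Y Y: every symbol on the right is nullable, so T is nullable too.
A → Y: every symbol on the right is nullable, so A is nullable too.
No further non-terminal can be added: every production for the remaining non-terminals contains a terminal or a non-nullable non-terminal.
Nullable = { 'A', 'T', 'Y' }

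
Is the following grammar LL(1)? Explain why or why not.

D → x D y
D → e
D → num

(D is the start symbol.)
A grammar is LL(1) if for each non-terminal N with multiple productions, the predict sets of those productions are pairwise disjoint, where PREDICT(N → α) = (FIRST(α) \ {ε}) ∪ (FOLLOW(N) if α ⇒* ε).

For D:
  PREDICT(D → x D y) = { 'x' }
  PREDICT(D → e) = { 'e' }
  PREDICT(D → num) = { 'num' }

All predict sets are disjoint. The grammar IS LL(1).

Answer: Yes, the grammar is LL(1).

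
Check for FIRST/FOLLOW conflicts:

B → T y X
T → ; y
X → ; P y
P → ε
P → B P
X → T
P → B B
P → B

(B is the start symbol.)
No FIRST/FOLLOW conflicts.

Nullable non-terminals: P.
FIRST sets used below: FIRST(B) = { ';' }

P: nullable alternative(s) P → ε; FOLLOW(P) = { 'y' }
  P → ε: FIRST \ {ε} = { } — this is the only nullable alternative, skip
  P → B P: FIRST \ {ε} = { ';' } — disjoint from FOLLOW(P)
  P → B B: FIRST \ {ε} = { ';' } — disjoint from FOLLOW(P)
  P → B: FIRST \ {ε} = { ';' } — disjoint from FOLLOW(P)

B, T, X have no nullable alternative, so no FIRST/FOLLOW check is needed there.

No FIRST/FOLLOW conflicts found.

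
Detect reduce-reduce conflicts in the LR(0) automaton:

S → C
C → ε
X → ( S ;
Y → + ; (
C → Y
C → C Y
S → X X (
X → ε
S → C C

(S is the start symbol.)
Augment with S' → S and build the canonical LR(0) collection (I0 = CLOSURE({[S' → . S]}), then GOTO on every symbol after a dot until no new states appear). It has 16 states:
  I0: { [C → . C Y], [C → . Y], [C → .], [S → . C C], [S → . C], [S → . X X (], [S' → . S], [X → . ( S ;], [X → .], [Y → . + ; (] }  — shift, 2 reduces
  I1: { [C → . C Y], [C → . Y], [C → .], [S → . C C], [S → . C], [S → . X X (], [X → ( . S ;], [X → . ( S ;], [X → .], [Y → . + ; (] }  — shift, 2 reduces
  I2: { [Y → + . ; (] }  — shift
  I3: { [C → . C Y], [C → . Y], [C → .], [C → C . Y], [S → C . C], [S → C .], [Y → . + ; (] }  — shift, 2 reduces
  I4: { [S' → S .] }  — accept
  I5: { [S → X . X (], [X → . ( S ;], [X → .] }  — shift, reduce
  I6: { [C → Y .] }  — reduce
  I7: { [S → X X . (] }  — shift
  I8: { [S → X X ( .] }  — reduce
  I9: { [C → C . Y], [S → C C .], [Y → . + ; (] }  — shift, reduce
  I10: { [C → C Y .], [C → Y .] }  — 2 reduces
  I11: { [C → C Y .] }  — reduce
  I12: { [Y → + ; . (] }  — shift
  I13: { [Y → + ; ( .] }  — reduce
  I14: { [X → ( S . ;] }  — shift
  I15: { [X → ( S ; .] }  — reduce

I0 contains complete items [C → .], [X → .] — reduce-reduce conflict.
I1 contains complete items [C → .], [X → .] — reduce-reduce conflict.
I3 contains complete items [C → .], [S → C .] — reduce-reduce conflict.
I10 contains complete items [C → C Y .], [C → Y .] — reduce-reduce conflict.

Answer: Yes — I0: [C → .] vs [X → .]; I1: [C → .] vs [X → .]; I3: [C → .] vs [S → C .]; I10: [C → C Y .] vs [C → Y .]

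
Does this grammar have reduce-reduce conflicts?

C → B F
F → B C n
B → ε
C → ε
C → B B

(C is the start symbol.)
Yes — I0: [B → .] vs [C → .]; I3: [B → .] vs [C → .]

A reduce-reduce conflict occurs when an LR(0) state has two complete items [A → α .] and [B → β .] — both call for a reduction, and with no lookahead the parser cannot choose between them.

Augment with C' → C and build the canonical LR(0) collection (I0 = CLOSURE({[C' → . C]}), then GOTO on every symbol after a dot until no new states appear). It has 7 states:
  I0: { [B → .], [C → . B B], [C → . B F], [C → .], [C' → . C] }  — 2 reduces
  I1: { [B → .], [C → B . B], [C → B . F], [F → . B C n] }  — reduce
  I2: { [C' → C .] }  — accept
  I3: { [B → .], [C → . B B], [C → . B F], [C → .], [C → B B .], [F → B . C n] }  — 3 reduces
  I4: { [C → B F .] }  — reduce
  I5: { [F → B C . n] }  — shift
  I6: { [F → B C n .] }  — reduce

I0 contains complete items [B → .], [C → .] — reduce-reduce conflict.
I3 contains complete items [B → .], [C → .], [C → B B .] — reduce-reduce conflict.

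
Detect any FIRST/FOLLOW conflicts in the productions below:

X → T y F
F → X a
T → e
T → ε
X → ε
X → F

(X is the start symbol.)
Yes. X → F with FOLLOW(X) on { 'a' }

Nullable non-terminals: T, X.
FIRST sets used below: FIRST(T) = { 'e', ε }, FIRST(F) = { 'a', 'e', 'y' }

T: nullable alternative(s) T → ε; FOLLOW(T) = { 'y' }
  T → e: FIRST \ {ε} = { 'e' } — disjoint from FOLLOW(T)
  T → ε: FIRST \ {ε} = { } — this is the only nullable alternative, skip

X: nullable alternative(s) X → ε; FOLLOW(X) = { $, 'a' }
  X → T y F: FIRST \ {ε} = { 'e', 'y' } — disjoint from FOLLOW(X)
  X → ε: FIRST \ {ε} = { } — this is the only nullable alternative, skip
  X → F: FIRST \ {ε} = { 'a', 'e', 'y' } — overlaps FOLLOW(X) on { 'a' }: CONFLICT

F has no nullable alternative, so no FIRST/FOLLOW check is needed there.

So the grammar has 1 FIRST/FOLLOW conflict (marked CONFLICT above).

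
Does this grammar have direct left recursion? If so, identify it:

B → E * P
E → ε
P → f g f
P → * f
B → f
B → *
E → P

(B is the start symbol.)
B → E * P: starts with E
E → ε: starts with ε
P → f g f: starts with f
P → * f: starts with '*'
B → f: starts with f
B → *: starts with '*'
E → P: starts with P

No direct left recursion found.

Answer: No direct left recursion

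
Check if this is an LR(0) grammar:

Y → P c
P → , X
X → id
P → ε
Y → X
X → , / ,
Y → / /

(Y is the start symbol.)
No. Shift-reduce conflict between [P → .] and [P → . , X]

A grammar is LR(0) if no state in the canonical LR(0) collection has:
  - both a shift item (dot before a terminal) and a complete item (shift-reduce conflict), or
  - two or more complete items (reduce-reduce conflict; the accept item [Y' → Y .] counts as a complete item here).

Augment with Y' → Y and build the canonical LR(0) collection (I0 = CLOSURE({[Y' → . Y]}), then GOTO on every symbol after a dot until no new states appear). It has 13 states:
  I0: { [P → . , X], [P → .], [X → . , / ,], [X → . id], [Y → . / /], [Y → . P c], [Y → . X], [Y' → . Y] }  — shift, reduce
  I1: { [P → , . X], [X → , . / ,], [X → . , / ,], [X → . id] }  — shift
  I2: { [Y → / . /] }  — shift
  I3: { [Y → P . c] }  — shift
  I4: { [Y → X .] }  — reduce
  I5: { [Y' → Y .] }  — accept
  I6: { [X → id .] }  — reduce
  I7: { [Y → P c .] }  — reduce
  I8: { [Y → / / .] }  — reduce
  I9: { [X → , . / ,] }  — shift
  I10: { [X → , / . ,] }  — shift
  I11: { [P → , X .] }  — reduce
  I12: { [X → , / , .] }  — reduce

Conflict in state I0:
  Shift-reduce conflict between [P → .] and [P → . , X]
So the grammar is NOT LR(0).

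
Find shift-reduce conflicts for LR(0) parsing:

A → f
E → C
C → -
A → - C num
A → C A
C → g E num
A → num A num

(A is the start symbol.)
Yes — I1: [C → - .] vs [C → . -]

A shift-reduce conflict occurs when an LR(0) state has both:
  - a complete (reduce) item [A → α .] (dot at the end), and
  - a shift item [B → β . c γ] (dot before a terminal).

Augment with A' → A and build the canonical LR(0) collection (I0 = CLOSURE({[A' → . A]}), then GOTO on every symbol after a dot until no new states appear). It has 16 states:
  I0: { [A → . - C num], [A → . C A], [A → . f], [A → . num A num], [A' → . A], [C → . -], [C → . g E num] }  — shift
  I1: { [A → - . C num], [C → - .], [C → . -], [C → . g E num] }  — shift, reduce
  I2: { [A' → A .] }  — accept
  I3: { [A → . - C num], [A → . C A], [A → . f], [A → . num A num], [A → C . A], [C → . -], [C → . g E num] }  — shift
  I4: { [A → f .] }  — reduce
  I5: { [C → . -], [C → . g E num], [C → g . E num], [E → . C] }  — shift
  I6: { [A → . - C num], [A → . C A], [A → . f], [A → . num A num], [A → num . A num], [C → . -], [C → . g E num] }  — shift
  I7: { [A → num A . num] }  — shift
  I8: { [A → num A num .] }  — reduce
  I9: { [C → - .] }  — reduce
  I10: { [E → C .] }  — reduce
  I11: { [C → g E . num] }  — shift
  I12: { [C → g E num .] }  — reduce
  I13: { [A → C A .] }  — reduce
  I14: { [A → - C . num] }  — shift
  I15: { [A → - C num .] }  — reduce

I1 contains reduce item [C → - .] and shift items [C → . -], [C → . g E num] — shift-reduce conflict.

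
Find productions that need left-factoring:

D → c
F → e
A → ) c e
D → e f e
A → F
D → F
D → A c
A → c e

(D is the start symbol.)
Left-factoring is needed when two productions for the same non-terminal
share a common prefix on the right-hand side.

Productions for D:
  D → c
  D → e f e
  D → F
  D → A c
Productions for A:
  A → ) c e
  A → F
  A → c e

No common prefixes found.

Answer: No, left-factoring is not needed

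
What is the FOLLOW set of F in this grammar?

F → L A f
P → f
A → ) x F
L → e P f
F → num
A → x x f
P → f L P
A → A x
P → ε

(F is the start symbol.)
{ $, 'f', 'x' }

To compute FOLLOW(F), find every occurrence of F on a right-hand side N → α F β: add FIRST(β) \ {ε}, and if β is empty or nullable also add FOLLOW(N). Iterate to a fixed point.

F is the start symbol, so $ ∈ FOLLOW(F).
In A → ) x F: F is at the end, add FOLLOW(A)

The FOLLOW sets referred to above (computed the same way, to a fixed point):
  FOLLOW(A) = { 'f', 'x' }

Taking the union: FOLLOW(F) = { $, 'f', 'x' }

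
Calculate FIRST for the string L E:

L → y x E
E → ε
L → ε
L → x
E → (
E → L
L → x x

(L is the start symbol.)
{ '(', 'x', 'y', ε }

FIRST sets of the non-terminals involved (from the grammar, by fixed-point iteration):
  FIRST(L) = { 'x', 'y', ε }
  FIRST(E) = { '(', 'x', 'y', ε }

To compute FIRST(L E), process the symbols left to right:
Symbol L is a non-terminal. Add FIRST(L) \ {ε} = { 'x', 'y' }
L is nullable (ε ∈ FIRST(L)), continue to the next symbol.
Symbol E is a non-terminal. Add FIRST(E) \ {ε} = { '(', 'x', 'y' }
E is nullable (ε ∈ FIRST(E)), continue to the next symbol.
All symbols are nullable, so ε is in the result.
FIRST(L E) = { '(', 'x', 'y', ε }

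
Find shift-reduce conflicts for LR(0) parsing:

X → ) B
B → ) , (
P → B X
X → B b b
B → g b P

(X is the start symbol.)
No shift-reduce conflicts

A shift-reduce conflict occurs when an LR(0) state has both:
  - a complete (reduce) item [A → α .] (dot at the end), and
  - a shift item [B → β . c γ] (dot before a terminal).

Augment with X' → X and build the canonical LR(0) collection (I0 = CLOSURE({[X' → . X]}), then GOTO on every symbol after a dot until no new states appear). It has 15 states:
  I0: { [B → . ) , (], [B → . g b P], [X → . ) B], [X → . B b b], [X' → . X] }  — shift
  I1: { [B → ) . , (], [B → . ) , (], [B → . g b P], [X → ) . B] }  — shift
  I2: { [X → B . b b] }  — shift
  I3: { [X' → X .] }  — accept
  I4: { [B → g . b P] }  — shift
  I5: { [B → . ) , (], [B → . g b P], [B → g b . P], [P → . B X] }  — shift
  I6: { [B → ) . , (] }  — shift
  I7: { [B → . ) , (], [B → . g b P], [P → B . X], [X → . ) B], [X → . B b b] }  — shift
  I8: { [B → g b P .] }  — reduce
  I9: { [P → B X .] }  — reduce
  I10: { [B → ) , . (] }  — shift
  I11: { [B → ) , ( .] }  — reduce
  I12: { [X → B b . b] }  — shift
  I13: { [X → B b b .] }  — reduce
  I14: { [X → ) B .] }  — reduce

No state contains both a complete item and a shift item.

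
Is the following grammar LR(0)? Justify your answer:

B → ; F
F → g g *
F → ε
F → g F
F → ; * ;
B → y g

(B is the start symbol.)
No. Shift-reduce conflict between [F → .] and [F → . ; * ;]

A grammar is LR(0) if no state in the canonical LR(0) collection has:
  - both a shift item (dot before a terminal) and a complete item (shift-reduce conflict), or
  - two or more complete items (reduce-reduce conflict; the accept item [B' → B .] counts as a complete item here).

Augment with B' → B and build the canonical LR(0) collection (I0 = CLOSURE({[B' → . B]}), then GOTO on every symbol after a dot until no new states appear). It has 13 states:
  I0: { [B → . ; F], [B → . y g], [B' → . B] }  — shift
  I1: { [B → ; . F], [F → . ; * ;], [F → . g F], [F → . g g *], [F → .] }  — shift, reduce
  I2: { [B' → B .] }  — accept
  I3: { [B → y . g] }  — shift
  I4: { [B → y g .] }  — reduce
  I5: { [F → ; . * ;] }  — shift
  I6: { [B → ; F .] }  — reduce
  I7: { [F → . ; * ;], [F → . g F], [F → . g g *], [F → .], [F → g . F], [F → g . g *] }  — shift, reduce
  I8: { [F → g F .] }  — reduce
  I9: { [F → . ; * ;], [F → . g F], [F → . g g *], [F → .], [F → g . F], [F → g . g *], [F → g g . *] }  — shift, reduce
  I10: { [F → g g * .] }  — reduce
  I11: { [F → ; * . ;] }  — shift
  I12: { [F → ; * ; .] }  — reduce

Conflict in state I1:
  Shift-reduce conflict between [F → .] and [F → . ; * ;]
So the grammar is NOT LR(0).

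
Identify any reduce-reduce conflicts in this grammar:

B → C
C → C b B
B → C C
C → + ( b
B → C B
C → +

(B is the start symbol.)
Augment with B' → B and build the canonical LR(0) collection (I0 = CLOSURE({[B' → . B]}), then GOTO on every symbol after a dot until no new states appear). It has 10 states:
  I0: { [B → . C B], [B → . C C], [B → . C], [B' → . B], [C → . + ( b], [C → . +], [C → . C b B] }  — shift
  I1: { [C → + . ( b], [C → + .] }  — shift, reduce
  I2: { [B' → B .] }  — accept
  I3: { [B → . C B], [B → . C C], [B → . C], [B → C . B], [B → C . C], [B → C .], [C → . + ( b], [C → . +], [C → . C b B], [C → C . b B] }  — shift, reduce
  I4: { [B → C B .] }  — reduce
  I5: { [B → . C B], [B → . C C], [B → . C], [B → C . B], [B → C . C], [B → C .], [B → C C .], [C → . + ( b], [C → . +], [C → . C b B], [C → C . b B] }  — shift, 2 reduces
  I6: { [B → . C B], [B → . C C], [B → . C], [C → . + ( b], [C → . +], [C → . C b B], [C → C b . B] }  — shift
  I7: { [C → C b B .] }  — reduce
  I8: { [C → + ( . b] }  — shift
  I9: { [C → + ( b .] }  — reduce

I5 contains complete items [B → C .], [B → C C .] — reduce-reduce conflict.

Answer: Yes — I5: [B → C .] vs [B → C C .]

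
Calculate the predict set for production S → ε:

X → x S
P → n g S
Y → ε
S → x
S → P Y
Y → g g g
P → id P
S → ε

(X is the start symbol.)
{ $, 'g' }

PREDICT(S → ε) = (FIRST(RHS) \ {ε}) ∪ (FOLLOW(S) if ε ∈ FIRST(RHS), i.e. RHS ⇒* ε)
The right-hand side is ε (FIRST(ε) = { ε }), so the predict set is FOLLOW(S) = { $, 'g' }
PREDICT(S → ε) = { $, 'g' }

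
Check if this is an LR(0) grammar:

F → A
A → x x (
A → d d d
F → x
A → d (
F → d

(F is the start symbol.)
A grammar is LR(0) if no state in the canonical LR(0) collection has:
  - both a shift item (dot before a terminal) and a complete item (shift-reduce conflict), or
  - two or more complete items (reduce-reduce conflict; the accept item [F' → F .] counts as a complete item here).

Augment with F' → F and build the canonical LR(0) collection (I0 = CLOSURE({[F' → . F]}), then GOTO on every symbol after a dot until no new states appear). It has 10 states:
  I0: { [A → . d (], [A → . d d d], [A → . x x (], [F → . A], [F → . d], [F → . x], [F' → . F] }  — shift
  I1: { [F → A .] }  — reduce
  I2: { [F' → F .] }  — accept
  I3: { [A → d . (], [A → d . d d], [F → d .] }  — shift, reduce
  I4: { [A → x . x (], [F → x .] }  — shift, reduce
  I5: { [A → x x . (] }  — shift
  I6: { [A → x x ( .] }  — reduce
  I7: { [A → d ( .] }  — reduce
  I8: { [A → d d . d] }  — shift
  I9: { [A → d d d .] }  — reduce

Conflict in state I3:
  Shift-reduce conflict between [F → d .] and [A → d . (]
So the grammar is NOT LR(0).

Answer: No. Shift-reduce conflict between [F → d .] and [A → d . (]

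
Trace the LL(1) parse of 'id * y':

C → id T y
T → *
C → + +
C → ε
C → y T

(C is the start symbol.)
LL(1) parsing maintains a stack (initially the start symbol over $) and the input. At each step: if the stack top is a terminal, match it against the current input token; if it is a non-terminal N, replace it with the RHS of M[N, lookahead] (the unique production whose predict set contains the lookahead).

Stack is shown with the top on the left.

Stack     Input     Action
--------------------------
C $       id * y $  output C → id T y
id T y $  id * y $  match 'id'
T y $     * y $     output T → *
* y $     * y $     match '*'
y $       y $       match 'y'
$         $         accept

The string is accepted.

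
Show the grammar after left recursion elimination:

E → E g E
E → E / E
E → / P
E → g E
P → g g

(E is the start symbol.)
E is directly left-recursive. The standard transformation for
  A → A α₁ | ... | A α_m | β₁ | ... | β_n
is
  A  → β₁ A' | ... | β_n A'
  A' → α₁ A' | ... | α_m A' | ε

E → / P becomes E → / P E'
E → g E becomes E → g E E'
E → E g E becomes E' → g E E'
E → E / E becomes E' → / E E'
Add E' → ε

Productions for other non-terminals are unchanged:
  P → g g

Resulting grammar:
E → / P E'
E → g E E'
E' → g E E'
E' → / E E'
E' → ε
P → g g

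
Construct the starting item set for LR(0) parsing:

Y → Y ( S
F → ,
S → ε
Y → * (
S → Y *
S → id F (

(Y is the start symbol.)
First, augment the grammar with Y' → Y
I₀ = CLOSURE({ [Y' → . Y] }):
  [Y' → . Y] has the dot before Y: add [Y → . Y ( S], [Y → . * (]
No further items can be added.

I₀ = { [Y → . * (], [Y → . Y ( S], [Y' → . Y] }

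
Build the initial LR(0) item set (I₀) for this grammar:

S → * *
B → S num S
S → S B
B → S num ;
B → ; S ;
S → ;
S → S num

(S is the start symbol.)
{ [S → . * *], [S → . ;], [S → . S B], [S → . S num], [S' → . S] }

First, augment the grammar with S' → S
I₀ = CLOSURE({ [S' → . S] }):
  [S' → . S] has the dot before S: add [S → . * *], [S → . S B], [S → . ;], [S → . S num]
No further items can be added.

I₀ = { [S → . * *], [S → . ;], [S → . S B], [S → . S num], [S' → . S] }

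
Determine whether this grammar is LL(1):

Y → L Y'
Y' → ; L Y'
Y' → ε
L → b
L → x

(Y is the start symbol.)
A grammar is LL(1) if for each non-terminal N with multiple productions, the predict sets of those productions are pairwise disjoint, where PREDICT(N → α) = (FIRST(α) \ {ε}) ∪ (FOLLOW(N) if α ⇒* ε).

Relevant sets:
  FOLLOW(Y') = { $ }

For Y':
  PREDICT(Y' → ';' L Y') = { ';' }
  PREDICT(Y' → ε) = { $ }
For L:
  PREDICT(L → b) = { 'b' }
  PREDICT(L → x) = { 'x' }
Y has a single production, so nothing to check there.

All predict sets are disjoint. The grammar IS LL(1).

Answer: Yes, the grammar is LL(1).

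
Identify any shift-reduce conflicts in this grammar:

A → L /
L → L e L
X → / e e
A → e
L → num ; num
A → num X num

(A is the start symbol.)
Augment with A' → A and build the canonical LR(0) collection (I0 = CLOSURE({[A' → . A]}), then GOTO on every symbol after a dot until no new states appear). It has 16 states:
  I0: { [A → . L /], [A → . e], [A → . num X num], [A' → . A], [L → . L e L], [L → . num ; num] }  — shift
  I1: { [A' → A .] }  — accept
  I2: { [A → L . /], [L → L . e L] }  — shift
  I3: { [A → e .] }  — reduce
  I4: { [A → num . X num], [L → num . ; num], [X → . / e e] }  — shift
  I5: { [X → / . e e] }  — shift
  I6: { [L → num ; . num] }  — shift
  I7: { [A → num X . num] }  — shift
  I8: { [A → num X num .] }  — reduce
  I9: { [L → num ; num .] }  — reduce
  I10: { [X → / e . e] }  — shift
  I11: { [X → / e e .] }  — reduce
  I12: { [A → L / .] }  — reduce
  I13: { [L → . L e L], [L → . num ; num], [L → L e . L] }  — shift
  I14: { [L → L . e L], [L → L e L .] }  — shift, reduce
  I15: { [L → num . ; num] }  — shift

I14 contains reduce item [L → L e L .] and shift item [L → L . e L] — shift-reduce conflict.

Answer: Yes — I14: [L → L e L .] vs [L → L . e L]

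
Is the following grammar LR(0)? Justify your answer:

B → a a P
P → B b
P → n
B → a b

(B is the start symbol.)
Yes, the grammar is LR(0)

A grammar is LR(0) if no state in the canonical LR(0) collection has:
  - both a shift item (dot before a terminal) and a complete item (shift-reduce conflict), or
  - two or more complete items (reduce-reduce conflict; the accept item [B' → B .] counts as a complete item here).

Augment with B' → B and build the canonical LR(0) collection (I0 = CLOSURE({[B' → . B]}), then GOTO on every symbol after a dot until no new states appear). It has 9 states:
  I0: { [B → . a a P], [B → . a b], [B' → . B] }  — shift
  I1: { [B' → B .] }  — accept
  I2: { [B → a . a P], [B → a . b] }  — shift
  I3: { [B → . a a P], [B → . a b], [B → a a . P], [P → . B b], [P → . n] }  — shift
  I4: { [B → a b .] }  — reduce
  I5: { [P → B . b] }  — shift
  I6: { [B → a a P .] }  — reduce
  I7: { [P → n .] }  — reduce
  I8: { [P → B b .] }  — reduce

Every state is either a pure shift/goto state or contains exactly one complete item and nothing to shift — no conflicts. The grammar is LR(0).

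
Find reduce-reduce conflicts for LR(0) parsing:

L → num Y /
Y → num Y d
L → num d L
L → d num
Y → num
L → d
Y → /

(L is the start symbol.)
No reduce-reduce conflicts

A reduce-reduce conflict occurs when an LR(0) state has two complete items [A → α .] and [B → β .] — both call for a reduction, and with no lookahead the parser cannot choose between them.

Augment with L' → L and build the canonical LR(0) collection (I0 = CLOSURE({[L' → . L]}), then GOTO on every symbol after a dot until no new states appear). It has 13 states:
  I0: { [L → . d num], [L → . d], [L → . num Y /], [L → . num d L], [L' → . L] }  — shift
  I1: { [L' → L .] }  — accept
  I2: { [L → d . num], [L → d .] }  — shift, reduce
  I3: { [L → num . Y /], [L → num . d L], [Y → . /], [Y → . num Y d], [Y → . num] }  — shift
  I4: { [Y → / .] }  — reduce
  I5: { [L → num Y . /] }  — shift
  I6: { [L → . d num], [L → . d], [L → . num Y /], [L → . num d L], [L → num d . L] }  — shift
  I7: { [Y → . /], [Y → . num Y d], [Y → . num], [Y → num . Y d], [Y → num .] }  — shift, reduce
  I8: { [Y → num Y . d] }  — shift
  I9: { [Y → num Y d .] }  — reduce
  I10: { [L → num d L .] }  — reduce
  I11: { [L → num Y / .] }  — reduce
  I12: { [L → d num .] }  — reduce

No state contains more than one complete item.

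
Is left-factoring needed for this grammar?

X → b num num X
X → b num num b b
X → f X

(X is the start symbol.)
Yes, X has productions with common prefix 'b num num'

Left-factoring is needed when two productions for the same non-terminal
share a common prefix on the right-hand side.

Productions for X:
  X → b num num X
  X → b num num b b
  X → f X

Found common prefix 'b num num' in productions for X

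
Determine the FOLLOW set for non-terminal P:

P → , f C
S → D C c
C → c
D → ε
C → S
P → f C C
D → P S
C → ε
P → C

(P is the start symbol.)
{ $, ',', 'c', 'f' }

To compute FOLLOW(P), find every occurrence of P on a right-hand side N → α P β: add FIRST(β) \ {ε}, and if β is empty or nullable also add FOLLOW(N). Iterate to a fixed point.

P is the start symbol, so $ ∈ FOLLOW(P).
In D → P S: P is followed by S, add FIRST(S) \ {ε} = { ',', 'c', 'f' }

Taking the union: FOLLOW(P) = { $, ',', 'c', 'f' }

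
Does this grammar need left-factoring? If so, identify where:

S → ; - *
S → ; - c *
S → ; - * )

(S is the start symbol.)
Left-factoring is needed when two productions for the same non-terminal
share a common prefix on the right-hand side.

Productions for S:
  S → ; - *
  S → ; - c *
  S → ; - * )

Found common prefix '; -' in productions for S

Answer: Yes, S has productions with common prefix '; -'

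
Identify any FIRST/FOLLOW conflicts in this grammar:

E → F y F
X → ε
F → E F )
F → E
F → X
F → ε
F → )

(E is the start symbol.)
Yes. F → E F ')' with FOLLOW(F) on { ')', 'y' }; F → E with FOLLOW(F) on { ')', 'y' }; F → ')' with FOLLOW(F) on { ')' }

A FIRST/FOLLOW conflict occurs when a non-terminal N has a nullable alternative N → β (β ⇒* ε) and another alternative N → α with FIRST(α) ∩ FOLLOW(N) ≠ ∅: on such a lookahead the parser cannot decide between expanding α and letting N vanish via β.

Nullable non-terminals: F, X.
FIRST sets used below: FIRST(E) = { ')', 'y' }, FIRST(X) = { ε }

F: nullable alternative(s) F → X, F → ε; FOLLOW(F) = { $, ')', 'y' }
  F → E F ): FIRST \ {ε} = { ')', 'y' } — overlaps FOLLOW(F) on { ')', 'y' }: CONFLICT
  F → E: FIRST \ {ε} = { ')', 'y' } — overlaps FOLLOW(F) on { ')', 'y' }: CONFLICT
  F → X: FIRST \ {ε} = { } — disjoint from FOLLOW(F)
  F → ε: FIRST \ {ε} = { } — disjoint from FOLLOW(F)
  F → ): FIRST \ {ε} = { ')' } — overlaps FOLLOW(F) on { ')' }: CONFLICT
X has a nullable alternative but only one production, so nothing to check.

E has no nullable alternative, so no FIRST/FOLLOW check is needed there.

So the grammar has 3 FIRST/FOLLOW conflicts (marked CONFLICT above).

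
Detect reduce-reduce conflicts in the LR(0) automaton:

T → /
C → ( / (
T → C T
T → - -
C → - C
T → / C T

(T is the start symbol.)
No reduce-reduce conflicts

A reduce-reduce conflict occurs when an LR(0) state has two complete items [A → α .] and [B → β .] — both call for a reduction, and with no lookahead the parser cannot choose between them.

Augment with T' → T and build the canonical LR(0) collection (I0 = CLOSURE({[T' → . T]}), then GOTO on every symbol after a dot until no new states appear). It has 14 states:
  I0: { [C → . ( / (], [C → . - C], [T → . - -], [T → . / C T], [T → . /], [T → . C T], [T' → . T] }  — shift
  I1: { [C → ( . / (] }  — shift
  I2: { [C → - . C], [C → . ( / (], [C → . - C], [T → - . -] }  — shift
  I3: { [C → . ( / (], [C → . - C], [T → / . C T], [T → / .] }  — shift, reduce
  I4: { [C → . ( / (], [C → . - C], [T → . - -], [T → . / C T], [T → . /], [T → . C T], [T → C . T] }  — shift
  I5: { [T' → T .] }  — accept
  I6: { [T → C T .] }  — reduce
  I7: { [C → - . C], [C → . ( / (], [C → . - C] }  — shift
  I8: { [C → . ( / (], [C → . - C], [T → . - -], [T → . / C T], [T → . /], [T → . C T], [T → / C . T] }  — shift
  I9: { [T → / C T .] }  — reduce
  I10: { [C → - C .] }  — reduce
  I11: { [C → - . C], [C → . ( / (], [C → . - C], [T → - - .] }  — shift, reduce
  I12: { [C → ( / . (] }  — shift
  I13: { [C → ( / ( .] }  — reduce

No state contains more than one complete item.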